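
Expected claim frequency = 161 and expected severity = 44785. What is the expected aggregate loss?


E[S] = E[N] * E[X]
= 161 * 44785
= 7.2104e+06


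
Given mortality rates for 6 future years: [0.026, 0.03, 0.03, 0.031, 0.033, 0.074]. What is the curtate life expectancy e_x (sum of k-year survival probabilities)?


e_x = sum_{k=1}^{n} k_p_x
k_p_x values:
  1_p_x = 0.974
  2_p_x = 0.94478
  3_p_x = 0.916437
  4_p_x = 0.888027
  5_p_x = 0.858722
  6_p_x = 0.795177
e_x = 5.3771


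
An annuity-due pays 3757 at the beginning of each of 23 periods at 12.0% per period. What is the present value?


PV_due = PMT * (1-(1+i)^(-n))/i * (1+i)
PV_immediate = 28998.1554
PV_due = 28998.1554 * 1.12
= 32477.9341


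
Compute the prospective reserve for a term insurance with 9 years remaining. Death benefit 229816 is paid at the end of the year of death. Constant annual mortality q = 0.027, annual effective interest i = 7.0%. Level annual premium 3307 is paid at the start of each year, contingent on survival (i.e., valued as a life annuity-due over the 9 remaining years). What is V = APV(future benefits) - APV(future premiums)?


v = 1/(1+i) = 0.934579
APV(future benefits) per unit = sum_{k=0}^{8} k_p_x * q * v^(k+1) = 0.160005
APV(future benefits) = 229816 * 0.160005 = 36771.5971
Life annuity-due factor ä_{x:9} = sum_{k=0}^{8} k_p_x * v^k = 6.34092
APV(future premiums) = 3307 * 6.34092 = 20969.4211
V = 36771.5971 - 20969.4211
= 15802.1761


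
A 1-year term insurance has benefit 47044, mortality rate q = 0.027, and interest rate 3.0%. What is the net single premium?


NSP = benefit * q * v
v = 1/(1+i) = 0.970874
NSP = 47044 * 0.027 * 0.970874
= 1233.1922


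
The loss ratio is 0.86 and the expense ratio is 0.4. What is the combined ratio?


Combined ratio = loss ratio + expense ratio
= 0.86 + 0.4
= 1.26


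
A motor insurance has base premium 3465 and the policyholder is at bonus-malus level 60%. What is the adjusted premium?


adjusted = base * BM_level / 100
= 3465 * 60 / 100
= 3465 * 0.6
= 2079.0


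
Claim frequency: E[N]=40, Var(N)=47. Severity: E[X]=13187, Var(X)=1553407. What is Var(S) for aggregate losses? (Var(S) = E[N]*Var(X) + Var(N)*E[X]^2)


Var(S) = E[N]*Var(X) + Var(N)*E[X]^2
= 40*1553407 + 47*13187^2
= 62136280 + 8173157543
= 8.2353e+09


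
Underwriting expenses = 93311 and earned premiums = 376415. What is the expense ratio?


Expense ratio = expenses / premiums
= 93311 / 376415
= 0.2479


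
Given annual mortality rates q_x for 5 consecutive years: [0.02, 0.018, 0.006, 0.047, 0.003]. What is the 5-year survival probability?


p_k = 1 - q_k for each year
Survival = product of (1 - q_k)
= 0.98 * 0.982 * 0.994 * 0.953 * 0.997
= 0.9089


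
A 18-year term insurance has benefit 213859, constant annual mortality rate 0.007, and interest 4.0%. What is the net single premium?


NSP = benefit * sum_{k=0}^{n-1} k_p_x * q * v^(k+1)
With constant q=0.007, v=0.961538
Sum = 0.084149
NSP = 213859 * 0.084149
= 17996.0996


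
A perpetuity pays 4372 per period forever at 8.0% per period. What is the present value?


PV = PMT / i
= 4372 / 0.08
= 54650.0


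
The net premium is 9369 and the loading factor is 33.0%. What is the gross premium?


Gross = net * (1 + loading)
= 9369 * (1 + 0.33)
= 9369 * 1.33
= 12460.77


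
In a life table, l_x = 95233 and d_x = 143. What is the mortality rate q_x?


q_x = d_x / l_x
= 143 / 95233
= 0.0015


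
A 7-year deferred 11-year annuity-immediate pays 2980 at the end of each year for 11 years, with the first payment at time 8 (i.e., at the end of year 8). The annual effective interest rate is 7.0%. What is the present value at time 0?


PV at time 7 of the 11-year annuity-immediate:
a_n = 2980 * (1-(1+0.07)^(-11))/0.07 = 22346.0495
Discount back 7 years to time 0:
PV = 22346.0495 * (1+0.07)^(-7)
= 22346.0495 * 0.62275
= 13915.9966


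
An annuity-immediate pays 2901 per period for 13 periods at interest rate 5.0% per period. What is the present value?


PV = PMT * (1 - (1+i)^(-n)) / i
= 2901 * (1 - (1+0.05)^(-13)) / 0.05
= 2901 * (1 - 0.530321) / 0.05
= 2901 * 9.393573
= 27250.7552


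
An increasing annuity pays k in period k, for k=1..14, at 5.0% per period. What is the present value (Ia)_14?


(Ia)_n = sum_{k=1}^{n} k * v^k, v = 1/(1+i)
v = 0.952381
Sum computed term by term:
(Ia)_14 = 66.4524


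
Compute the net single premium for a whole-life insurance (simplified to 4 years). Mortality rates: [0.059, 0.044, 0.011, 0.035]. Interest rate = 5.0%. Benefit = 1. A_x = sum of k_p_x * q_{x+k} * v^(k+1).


v = 0.952381
Year 0: k_p_x=1.0, q=0.059, term=0.05619
Year 1: k_p_x=0.941, q=0.044, term=0.037555
Year 2: k_p_x=0.899596, q=0.011, term=0.008548
Year 3: k_p_x=0.8897, q=0.035, term=0.025619
A_x = 0.1279


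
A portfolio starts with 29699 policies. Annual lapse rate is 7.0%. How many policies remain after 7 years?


remaining = initial * (1 - lapse)^years
= 29699 * (1 - 0.07)^7
= 29699 * 0.601701
= 17869.9142


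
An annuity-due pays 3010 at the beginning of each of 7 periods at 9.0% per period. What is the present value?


PV_due = PMT * (1-(1+i)^(-n))/i * (1+i)
PV_immediate = 15149.188
PV_due = 15149.188 * 1.09
= 16512.615


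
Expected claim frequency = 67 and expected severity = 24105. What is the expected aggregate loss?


E[S] = E[N] * E[X]
= 67 * 24105
= 1.6150e+06


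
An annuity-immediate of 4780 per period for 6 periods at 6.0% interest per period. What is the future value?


FV = PMT * ((1+i)^n - 1) / i
= 4780 * ((1.06)^6 - 1) / 0.06
= 4780 * (1.418519 - 1) / 0.06
= 33342.0226


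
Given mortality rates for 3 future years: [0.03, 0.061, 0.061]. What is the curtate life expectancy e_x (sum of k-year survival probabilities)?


e_x = sum_{k=1}^{n} k_p_x
k_p_x values:
  1_p_x = 0.97
  2_p_x = 0.91083
  3_p_x = 0.855269
e_x = 2.7361


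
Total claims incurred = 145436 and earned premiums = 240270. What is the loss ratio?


Loss ratio = claims / premiums
= 145436 / 240270
= 0.6053


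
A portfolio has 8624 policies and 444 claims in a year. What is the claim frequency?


frequency = claims / policies
= 444 / 8624
= 0.0515


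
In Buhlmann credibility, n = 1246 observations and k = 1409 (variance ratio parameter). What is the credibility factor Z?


Z = n / (n + k)
= 1246 / (1246 + 1409)
= 1246 / 2655
= 0.4693


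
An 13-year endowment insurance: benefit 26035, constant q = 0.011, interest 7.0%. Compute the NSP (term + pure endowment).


Term component = 2264.9615
Pure endowment = 13_p_x * v^13 * benefit = 0.866068 * 0.414964 * 26035 = 9356.6474
NSP = 11621.6088


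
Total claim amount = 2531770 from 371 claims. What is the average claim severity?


severity = total / number
= 2531770 / 371
= 6824.1779


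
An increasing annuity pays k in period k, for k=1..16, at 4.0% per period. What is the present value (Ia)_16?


(Ia)_n = sum_{k=1}^{n} k * v^k, v = 1/(1+i)
v = 0.961538
Sum computed term by term:
(Ia)_16 = 89.3964


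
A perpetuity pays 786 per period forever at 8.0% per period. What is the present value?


PV = PMT / i
= 786 / 0.08
= 9825.0


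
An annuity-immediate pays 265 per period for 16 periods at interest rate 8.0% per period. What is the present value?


PV = PMT * (1 - (1+i)^(-n)) / i
= 265 * (1 - (1+0.08)^(-16)) / 0.08
= 265 * (1 - 0.29189) / 0.08
= 265 * 8.851369
= 2345.6128


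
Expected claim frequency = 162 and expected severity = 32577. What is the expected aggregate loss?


E[S] = E[N] * E[X]
= 162 * 32577
= 5.2775e+06


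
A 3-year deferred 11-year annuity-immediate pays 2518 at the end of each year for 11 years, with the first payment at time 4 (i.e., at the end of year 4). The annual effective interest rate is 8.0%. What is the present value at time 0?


PV at time 3 of the 11-year annuity-immediate:
a_n = 2518 * (1-(1+0.08)^(-11))/0.08 = 17975.912
Discount back 3 years to time 0:
PV = 17975.912 * (1+0.08)^(-3)
= 17975.912 * 0.793832
= 14269.8585


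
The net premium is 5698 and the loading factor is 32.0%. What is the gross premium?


Gross = net * (1 + loading)
= 5698 * (1 + 0.32)
= 5698 * 1.32
= 7521.36


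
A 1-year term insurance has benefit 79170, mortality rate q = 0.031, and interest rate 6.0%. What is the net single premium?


NSP = benefit * q * v
v = 1/(1+i) = 0.943396
NSP = 79170 * 0.031 * 0.943396
= 2315.3491


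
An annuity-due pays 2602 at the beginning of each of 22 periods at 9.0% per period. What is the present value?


PV_due = PMT * (1-(1+i)^(-n))/i * (1+i)
PV_immediate = 24569.191
PV_due = 24569.191 * 1.09
= 26780.4182


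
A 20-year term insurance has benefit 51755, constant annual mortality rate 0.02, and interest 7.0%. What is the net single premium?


NSP = benefit * sum_{k=0}^{n-1} k_p_x * q * v^(k+1)
With constant q=0.02, v=0.934579
Sum = 0.183884
NSP = 51755 * 0.183884
= 9516.9097


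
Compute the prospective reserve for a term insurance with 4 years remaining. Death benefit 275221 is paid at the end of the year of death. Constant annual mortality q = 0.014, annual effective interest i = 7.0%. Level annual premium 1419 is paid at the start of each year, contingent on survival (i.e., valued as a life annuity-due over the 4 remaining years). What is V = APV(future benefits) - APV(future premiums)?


v = 1/(1+i) = 0.934579
APV(future benefits) per unit = sum_{k=0}^{3} k_p_x * q * v^(k+1) = 0.04649
APV(future benefits) = 275221 * 0.04649 = 12794.9371
Life annuity-due factor ä_{x:4} = sum_{k=0}^{3} k_p_x * v^k = 3.55314
APV(future premiums) = 1419 * 3.55314 = 5041.9058
V = 12794.9371 - 5041.9058
= 7753.0313


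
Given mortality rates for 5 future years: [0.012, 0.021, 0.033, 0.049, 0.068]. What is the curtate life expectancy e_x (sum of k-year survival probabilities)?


e_x = sum_{k=1}^{n} k_p_x
k_p_x values:
  1_p_x = 0.988
  2_p_x = 0.967252
  3_p_x = 0.935333
  4_p_x = 0.889501
  5_p_x = 0.829015
e_x = 4.6091


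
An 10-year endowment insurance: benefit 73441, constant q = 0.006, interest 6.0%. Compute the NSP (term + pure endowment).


Term component = 3166.0991
Pure endowment = 10_p_x * v^10 * benefit = 0.941594 * 0.558395 * 73441 = 38613.9094
NSP = 41780.0085


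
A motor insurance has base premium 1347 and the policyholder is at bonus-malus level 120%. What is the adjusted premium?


adjusted = base * BM_level / 100
= 1347 * 120 / 100
= 1347 * 1.2
= 1616.4


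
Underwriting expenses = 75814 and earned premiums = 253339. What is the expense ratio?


Expense ratio = expenses / premiums
= 75814 / 253339
= 0.2993


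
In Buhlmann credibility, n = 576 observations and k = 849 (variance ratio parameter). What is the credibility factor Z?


Z = n / (n + k)
= 576 / (576 + 849)
= 576 / 1425
= 0.4042


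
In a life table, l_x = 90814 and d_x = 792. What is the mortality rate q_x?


q_x = d_x / l_x
= 792 / 90814
= 0.0087


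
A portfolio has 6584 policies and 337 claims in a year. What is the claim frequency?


frequency = claims / policies
= 337 / 6584
= 0.0512


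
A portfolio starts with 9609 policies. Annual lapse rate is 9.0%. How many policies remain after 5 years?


remaining = initial * (1 - lapse)^years
= 9609 * (1 - 0.09)^5
= 9609 * 0.624032
= 5996.3249


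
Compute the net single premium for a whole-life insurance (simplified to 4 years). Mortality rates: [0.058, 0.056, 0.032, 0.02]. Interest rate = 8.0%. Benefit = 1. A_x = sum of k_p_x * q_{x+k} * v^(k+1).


v = 0.925926
Year 0: k_p_x=1.0, q=0.058, term=0.053704
Year 1: k_p_x=0.942, q=0.056, term=0.045226
Year 2: k_p_x=0.889248, q=0.032, term=0.022589
Year 3: k_p_x=0.860792, q=0.02, term=0.012654
A_x = 0.1342


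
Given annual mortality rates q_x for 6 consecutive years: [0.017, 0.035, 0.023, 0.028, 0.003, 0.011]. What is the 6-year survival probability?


p_k = 1 - q_k for each year
Survival = product of (1 - q_k)
= 0.983 * 0.965 * 0.977 * 0.972 * 0.997 * 0.989
= 0.8882


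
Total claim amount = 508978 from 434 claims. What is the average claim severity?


severity = total / number
= 508978 / 434
= 1172.7604


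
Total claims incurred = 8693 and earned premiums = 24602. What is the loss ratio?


Loss ratio = claims / premiums
= 8693 / 24602
= 0.3533


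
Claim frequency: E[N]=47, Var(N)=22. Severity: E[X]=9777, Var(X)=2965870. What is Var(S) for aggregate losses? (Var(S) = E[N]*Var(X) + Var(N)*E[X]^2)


Var(S) = E[N]*Var(X) + Var(N)*E[X]^2
= 47*2965870 + 22*9777^2
= 139395890 + 2102974038
= 2.2424e+09


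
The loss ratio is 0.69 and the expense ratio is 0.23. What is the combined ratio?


Combined ratio = loss ratio + expense ratio
= 0.69 + 0.23
= 0.92


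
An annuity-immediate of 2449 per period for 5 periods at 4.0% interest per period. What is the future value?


FV = PMT * ((1+i)^n - 1) / i
= 2449 * ((1.04)^5 - 1) / 0.04
= 2449 * (1.216653 - 1) / 0.04
= 13264.5739


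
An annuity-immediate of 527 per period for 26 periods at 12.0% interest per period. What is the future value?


FV = PMT * ((1+i)^n - 1) / i
= 527 * ((1.12)^26 - 1) / 0.12
= 527 * (19.040072 - 1) / 0.12
= 79225.9835


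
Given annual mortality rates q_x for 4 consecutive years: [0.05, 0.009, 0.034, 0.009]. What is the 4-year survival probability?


p_k = 1 - q_k for each year
Survival = product of (1 - q_k)
= 0.95 * 0.991 * 0.966 * 0.991
= 0.9013


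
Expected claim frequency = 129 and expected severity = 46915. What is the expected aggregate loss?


E[S] = E[N] * E[X]
= 129 * 46915
= 6.0520e+06


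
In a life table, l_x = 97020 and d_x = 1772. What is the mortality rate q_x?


q_x = d_x / l_x
= 1772 / 97020
= 0.0183


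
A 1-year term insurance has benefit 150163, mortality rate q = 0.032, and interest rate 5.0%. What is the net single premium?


NSP = benefit * q * v
v = 1/(1+i) = 0.952381
NSP = 150163 * 0.032 * 0.952381
= 4576.3962


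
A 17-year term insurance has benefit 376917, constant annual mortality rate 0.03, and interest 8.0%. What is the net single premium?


NSP = benefit * sum_{k=0}^{n-1} k_p_x * q * v^(k+1)
With constant q=0.03, v=0.925926
Sum = 0.228809
NSP = 376917 * 0.228809
= 86242.0416


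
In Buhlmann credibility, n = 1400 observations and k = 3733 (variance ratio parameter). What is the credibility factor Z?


Z = n / (n + k)
= 1400 / (1400 + 3733)
= 1400 / 5133
= 0.2727


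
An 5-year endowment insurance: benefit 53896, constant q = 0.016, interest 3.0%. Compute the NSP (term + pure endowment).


Term component = 3828.5223
Pure endowment = 5_p_x * v^5 * benefit = 0.922519 * 0.862609 * 53896 = 42888.9983
NSP = 46717.5206


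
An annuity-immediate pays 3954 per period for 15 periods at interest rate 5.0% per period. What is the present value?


PV = PMT * (1 - (1+i)^(-n)) / i
= 3954 * (1 - (1+0.05)^(-15)) / 0.05
= 3954 * (1 - 0.481017) / 0.05
= 3954 * 10.379658
= 41041.1679


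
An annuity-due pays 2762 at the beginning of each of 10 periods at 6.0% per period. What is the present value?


PV_due = PMT * (1-(1+i)^(-n))/i * (1+i)
PV_immediate = 20328.5604
PV_due = 20328.5604 * 1.06
= 21548.2741


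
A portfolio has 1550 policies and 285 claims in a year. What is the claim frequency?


frequency = claims / policies
= 285 / 1550
= 0.1839


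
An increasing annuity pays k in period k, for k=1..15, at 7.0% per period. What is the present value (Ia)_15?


(Ia)_n = sum_{k=1}^{n} k * v^k, v = 1/(1+i)
v = 0.934579
Sum computed term by term:
(Ia)_15 = 61.554


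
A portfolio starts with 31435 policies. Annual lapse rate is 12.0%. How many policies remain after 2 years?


remaining = initial * (1 - lapse)^years
= 31435 * (1 - 0.12)^2
= 31435 * 0.7744
= 24343.264


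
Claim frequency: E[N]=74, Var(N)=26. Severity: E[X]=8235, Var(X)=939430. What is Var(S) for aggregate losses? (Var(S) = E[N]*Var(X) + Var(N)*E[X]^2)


Var(S) = E[N]*Var(X) + Var(N)*E[X]^2
= 74*939430 + 26*8235^2
= 69517820 + 1763195850
= 1.8327e+09


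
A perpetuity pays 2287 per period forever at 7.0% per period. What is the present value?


PV = PMT / i
= 2287 / 0.07
= 32671.4286


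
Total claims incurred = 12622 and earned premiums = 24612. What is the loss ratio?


Loss ratio = claims / premiums
= 12622 / 24612
= 0.5128


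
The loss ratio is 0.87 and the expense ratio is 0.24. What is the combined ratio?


Combined ratio = loss ratio + expense ratio
= 0.87 + 0.24
= 1.11


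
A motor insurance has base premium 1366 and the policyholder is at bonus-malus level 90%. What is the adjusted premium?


adjusted = base * BM_level / 100
= 1366 * 90 / 100
= 1366 * 0.9
= 1229.4


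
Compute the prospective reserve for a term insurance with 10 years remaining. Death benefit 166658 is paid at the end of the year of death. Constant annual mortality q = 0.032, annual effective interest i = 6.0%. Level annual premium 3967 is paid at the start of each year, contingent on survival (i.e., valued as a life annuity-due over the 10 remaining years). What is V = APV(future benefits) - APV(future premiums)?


v = 1/(1+i) = 0.943396
APV(future benefits) per unit = sum_{k=0}^{9} k_p_x * q * v^(k+1) = 0.207526
APV(future benefits) = 166658 * 0.207526 = 34585.9149
Life annuity-due factor ä_{x:10} = sum_{k=0}^{9} k_p_x * v^k = 6.874308
APV(future premiums) = 3967 * 6.874308 = 27270.38
V = 34585.9149 - 27270.38
= 7315.5349


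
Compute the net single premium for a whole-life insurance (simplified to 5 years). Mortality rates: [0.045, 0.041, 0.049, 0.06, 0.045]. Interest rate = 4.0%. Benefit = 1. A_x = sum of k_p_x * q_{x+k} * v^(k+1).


v = 0.961538
Year 0: k_p_x=1.0, q=0.045, term=0.043269
Year 1: k_p_x=0.955, q=0.041, term=0.036201
Year 2: k_p_x=0.915845, q=0.049, term=0.039895
Year 3: k_p_x=0.870969, q=0.06, term=0.04467
Year 4: k_p_x=0.81871, q=0.045, term=0.030281
A_x = 0.1943


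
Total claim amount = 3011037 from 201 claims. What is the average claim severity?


severity = total / number
= 3011037 / 201
= 14980.2836


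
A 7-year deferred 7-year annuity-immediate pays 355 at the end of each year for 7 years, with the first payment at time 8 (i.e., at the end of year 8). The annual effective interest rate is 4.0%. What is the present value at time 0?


PV at time 7 of the 7-year annuity-immediate:
a_n = 355 * (1-(1+0.04)^(-7))/0.04 = 2130.7294
Discount back 7 years to time 0:
PV = 2130.7294 * (1+0.04)^(-7)
= 2130.7294 * 0.759918
= 1619.1792


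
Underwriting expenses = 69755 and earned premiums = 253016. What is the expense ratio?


Expense ratio = expenses / premiums
= 69755 / 253016
= 0.2757


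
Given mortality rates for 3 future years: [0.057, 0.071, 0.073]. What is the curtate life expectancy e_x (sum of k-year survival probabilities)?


e_x = sum_{k=1}^{n} k_p_x
k_p_x values:
  1_p_x = 0.943
  2_p_x = 0.876047
  3_p_x = 0.812096
e_x = 2.6311


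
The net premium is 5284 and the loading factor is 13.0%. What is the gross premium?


Gross = net * (1 + loading)
= 5284 * (1 + 0.13)
= 5284 * 1.13
= 5970.92


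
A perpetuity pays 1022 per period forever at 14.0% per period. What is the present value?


PV = PMT / i
= 1022 / 0.14
= 7300.0


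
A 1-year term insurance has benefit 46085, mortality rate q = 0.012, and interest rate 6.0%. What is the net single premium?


NSP = benefit * q * v
v = 1/(1+i) = 0.943396
NSP = 46085 * 0.012 * 0.943396
= 521.717


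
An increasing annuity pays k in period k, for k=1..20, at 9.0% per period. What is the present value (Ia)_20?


(Ia)_n = sum_{k=1}^{n} k * v^k, v = 1/(1+i)
v = 0.917431
Sum computed term by term:
(Ia)_20 = 70.9055


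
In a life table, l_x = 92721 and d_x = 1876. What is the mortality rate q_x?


q_x = d_x / l_x
= 1876 / 92721
= 0.0202


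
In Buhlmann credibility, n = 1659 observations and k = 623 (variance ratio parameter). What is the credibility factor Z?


Z = n / (n + k)
= 1659 / (1659 + 623)
= 1659 / 2282
= 0.727


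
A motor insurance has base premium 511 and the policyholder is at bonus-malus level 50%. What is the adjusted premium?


adjusted = base * BM_level / 100
= 511 * 50 / 100
= 511 * 0.5
= 255.5


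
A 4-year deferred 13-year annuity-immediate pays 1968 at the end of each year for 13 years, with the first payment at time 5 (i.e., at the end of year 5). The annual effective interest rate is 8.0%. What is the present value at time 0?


PV at time 4 of the 13-year annuity-immediate:
a_n = 1968 * (1-(1+0.08)^(-13))/0.08 = 15554.6311
Discount back 4 years to time 0:
PV = 15554.6311 * (1+0.08)^(-4)
= 15554.6311 * 0.73503
= 11433.1182


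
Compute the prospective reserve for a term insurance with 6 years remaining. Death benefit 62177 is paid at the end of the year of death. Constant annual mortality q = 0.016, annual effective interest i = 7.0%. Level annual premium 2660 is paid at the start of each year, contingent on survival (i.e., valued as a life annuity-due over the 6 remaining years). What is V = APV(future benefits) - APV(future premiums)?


v = 1/(1+i) = 0.934579
APV(future benefits) per unit = sum_{k=0}^{5} k_p_x * q * v^(k+1) = 0.073511
APV(future benefits) = 62177 * 0.073511 = 4570.6956
Life annuity-due factor ä_{x:6} = sum_{k=0}^{5} k_p_x * v^k = 4.91605
APV(future premiums) = 2660 * 4.91605 = 13076.6942
V = 4570.6956 - 13076.6942
= -8505.9986


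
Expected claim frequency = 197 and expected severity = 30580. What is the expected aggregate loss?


E[S] = E[N] * E[X]
= 197 * 30580
= 6.0243e+06


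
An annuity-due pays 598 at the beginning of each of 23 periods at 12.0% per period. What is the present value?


PV_due = PMT * (1-(1+i)^(-n))/i * (1+i)
PV_immediate = 4615.6234
PV_due = 4615.6234 * 1.12
= 5169.4982


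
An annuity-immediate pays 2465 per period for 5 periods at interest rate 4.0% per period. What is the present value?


PV = PMT * (1 - (1+i)^(-n)) / i
= 2465 * (1 - (1+0.04)^(-5)) / 0.04
= 2465 * (1 - 0.821927) / 0.04
= 2465 * 4.451822
= 10973.742


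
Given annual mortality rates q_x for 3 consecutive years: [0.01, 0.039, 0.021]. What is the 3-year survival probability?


p_k = 1 - q_k for each year
Survival = product of (1 - q_k)
= 0.99 * 0.961 * 0.979
= 0.9314


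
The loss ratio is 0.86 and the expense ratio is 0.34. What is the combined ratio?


Combined ratio = loss ratio + expense ratio
= 0.86 + 0.34
= 1.2


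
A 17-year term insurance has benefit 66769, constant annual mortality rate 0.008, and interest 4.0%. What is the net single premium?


NSP = benefit * sum_{k=0}^{n-1} k_p_x * q * v^(k+1)
With constant q=0.008, v=0.961538
Sum = 0.092025
NSP = 66769 * 0.092025
= 6144.4278


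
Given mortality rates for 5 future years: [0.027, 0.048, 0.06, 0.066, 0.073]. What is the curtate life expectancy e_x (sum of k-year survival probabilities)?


e_x = sum_{k=1}^{n} k_p_x
k_p_x values:
  1_p_x = 0.973
  2_p_x = 0.926296
  3_p_x = 0.870718
  4_p_x = 0.813251
  5_p_x = 0.753884
e_x = 4.3371


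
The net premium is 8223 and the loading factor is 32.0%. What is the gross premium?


Gross = net * (1 + loading)
= 8223 * (1 + 0.32)
= 8223 * 1.32
= 10854.36


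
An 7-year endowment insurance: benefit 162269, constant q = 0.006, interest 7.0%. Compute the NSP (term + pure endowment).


Term component = 5161.9429
Pure endowment = 7_p_x * v^7 * benefit = 0.958748 * 0.62275 * 162269 = 96884.3895
NSP = 102046.3324


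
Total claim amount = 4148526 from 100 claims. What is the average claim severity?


severity = total / number
= 4148526 / 100
= 41485.26


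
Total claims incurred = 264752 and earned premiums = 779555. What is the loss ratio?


Loss ratio = claims / premiums
= 264752 / 779555
= 0.3396


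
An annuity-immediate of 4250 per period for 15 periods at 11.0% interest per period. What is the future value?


FV = PMT * ((1+i)^n - 1) / i
= 4250 * ((1.11)^15 - 1) / 0.11
= 4250 * (4.784589 - 1) / 0.11
= 146222.7757


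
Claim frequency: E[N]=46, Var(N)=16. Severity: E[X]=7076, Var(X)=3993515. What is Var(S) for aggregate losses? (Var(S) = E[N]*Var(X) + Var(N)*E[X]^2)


Var(S) = E[N]*Var(X) + Var(N)*E[X]^2
= 46*3993515 + 16*7076^2
= 183701690 + 801116416
= 9.8482e+08


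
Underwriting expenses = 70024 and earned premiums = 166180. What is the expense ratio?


Expense ratio = expenses / premiums
= 70024 / 166180
= 0.4214


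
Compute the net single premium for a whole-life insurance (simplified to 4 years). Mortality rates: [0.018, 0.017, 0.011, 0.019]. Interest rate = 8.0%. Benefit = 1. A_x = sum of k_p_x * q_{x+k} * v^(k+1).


v = 0.925926
Year 0: k_p_x=1.0, q=0.018, term=0.016667
Year 1: k_p_x=0.982, q=0.017, term=0.014312
Year 2: k_p_x=0.965306, q=0.011, term=0.008429
Year 3: k_p_x=0.954688, q=0.019, term=0.013333
A_x = 0.0527


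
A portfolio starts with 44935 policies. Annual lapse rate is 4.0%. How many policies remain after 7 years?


remaining = initial * (1 - lapse)^years
= 44935 * (1 - 0.04)^7
= 44935 * 0.751447
= 33766.2924


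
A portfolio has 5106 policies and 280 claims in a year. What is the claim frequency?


frequency = claims / policies
= 280 / 5106
= 0.0548


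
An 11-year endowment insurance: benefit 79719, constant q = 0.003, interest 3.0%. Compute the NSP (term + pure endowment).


Term component = 2181.8672
Pure endowment = 11_p_x * v^11 * benefit = 0.967491 * 0.722421 * 79719 = 55718.461
NSP = 57900.3281


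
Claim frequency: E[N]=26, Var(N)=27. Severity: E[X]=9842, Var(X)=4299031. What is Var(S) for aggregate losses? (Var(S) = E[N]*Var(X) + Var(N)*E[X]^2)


Var(S) = E[N]*Var(X) + Var(N)*E[X]^2
= 26*4299031 + 27*9842^2
= 111774806 + 2615354028
= 2.7271e+09


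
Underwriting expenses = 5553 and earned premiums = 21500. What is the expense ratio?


Expense ratio = expenses / premiums
= 5553 / 21500
= 0.2583


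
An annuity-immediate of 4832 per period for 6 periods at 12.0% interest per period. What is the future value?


FV = PMT * ((1+i)^n - 1) / i
= 4832 * ((1.12)^6 - 1) / 0.12
= 4832 * (1.973823 - 1) / 0.12
= 39212.5935


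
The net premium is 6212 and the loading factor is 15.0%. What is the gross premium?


Gross = net * (1 + loading)
= 6212 * (1 + 0.15)
= 6212 * 1.15
= 7143.8


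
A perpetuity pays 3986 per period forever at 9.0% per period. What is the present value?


PV = PMT / i
= 3986 / 0.09
= 44288.8889


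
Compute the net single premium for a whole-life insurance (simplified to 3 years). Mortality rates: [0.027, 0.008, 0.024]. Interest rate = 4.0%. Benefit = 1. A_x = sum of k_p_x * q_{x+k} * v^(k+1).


v = 0.961538
Year 0: k_p_x=1.0, q=0.027, term=0.025962
Year 1: k_p_x=0.973, q=0.008, term=0.007197
Year 2: k_p_x=0.965216, q=0.024, term=0.020594
A_x = 0.0538


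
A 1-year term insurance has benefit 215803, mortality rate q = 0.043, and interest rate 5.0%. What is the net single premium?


NSP = benefit * q * v
v = 1/(1+i) = 0.952381
NSP = 215803 * 0.043 * 0.952381
= 8837.6467


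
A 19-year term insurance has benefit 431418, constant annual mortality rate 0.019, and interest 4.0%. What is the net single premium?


NSP = benefit * sum_{k=0}^{n-1} k_p_x * q * v^(k+1)
With constant q=0.019, v=0.961538
Sum = 0.215869
NSP = 431418 * 0.215869
= 93129.9479


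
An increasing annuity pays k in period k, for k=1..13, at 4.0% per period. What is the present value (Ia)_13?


(Ia)_n = sum_{k=1}^{n} k * v^k, v = 1/(1+i)
v = 0.961538
Sum computed term by term:
(Ia)_13 = 64.4403


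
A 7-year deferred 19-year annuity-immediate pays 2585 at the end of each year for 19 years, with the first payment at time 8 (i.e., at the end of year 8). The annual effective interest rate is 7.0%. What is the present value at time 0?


PV at time 7 of the 19-year annuity-immediate:
a_n = 2585 * (1-(1+0.07)^(-19))/0.07 = 26717.5137
Discount back 7 years to time 0:
PV = 26717.5137 * (1+0.07)^(-7)
= 26717.5137 * 0.62275
= 16638.3248


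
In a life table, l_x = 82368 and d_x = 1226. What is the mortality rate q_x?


q_x = d_x / l_x
= 1226 / 82368
= 0.0149


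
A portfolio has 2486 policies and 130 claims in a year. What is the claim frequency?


frequency = claims / policies
= 130 / 2486
= 0.0523


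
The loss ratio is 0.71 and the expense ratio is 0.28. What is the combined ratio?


Combined ratio = loss ratio + expense ratio
= 0.71 + 0.28
= 0.99


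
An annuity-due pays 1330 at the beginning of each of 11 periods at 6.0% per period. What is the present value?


PV_due = PMT * (1-(1+i)^(-n))/i * (1+i)
PV_immediate = 10489.5432
PV_due = 10489.5432 * 1.06
= 11118.9158


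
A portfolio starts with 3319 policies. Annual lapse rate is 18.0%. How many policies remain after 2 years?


remaining = initial * (1 - lapse)^years
= 3319 * (1 - 0.18)^2
= 3319 * 0.6724
= 2231.6956


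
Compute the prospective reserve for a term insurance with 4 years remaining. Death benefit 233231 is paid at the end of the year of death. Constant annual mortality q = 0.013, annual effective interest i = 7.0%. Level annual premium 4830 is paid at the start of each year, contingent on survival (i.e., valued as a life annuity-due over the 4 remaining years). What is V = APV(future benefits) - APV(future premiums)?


v = 1/(1+i) = 0.934579
APV(future benefits) per unit = sum_{k=0}^{3} k_p_x * q * v^(k+1) = 0.04323
APV(future benefits) = 233231 * 0.04323 = 10082.6318
Life annuity-due factor ä_{x:4} = sum_{k=0}^{3} k_p_x * v^k = 3.558181
APV(future premiums) = 4830 * 3.558181 = 17186.015
V = 10082.6318 - 17186.015
= -7103.3833


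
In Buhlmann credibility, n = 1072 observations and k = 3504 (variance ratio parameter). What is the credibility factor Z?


Z = n / (n + k)
= 1072 / (1072 + 3504)
= 1072 / 4576
= 0.2343


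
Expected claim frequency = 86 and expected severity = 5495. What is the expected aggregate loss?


E[S] = E[N] * E[X]
= 86 * 5495
= 472570


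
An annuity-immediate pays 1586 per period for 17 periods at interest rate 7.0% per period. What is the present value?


PV = PMT * (1 - (1+i)^(-n)) / i
= 1586 * (1 - (1+0.07)^(-17)) / 0.07
= 1586 * (1 - 0.316574) / 0.07
= 1586 * 9.763223
= 15484.4717


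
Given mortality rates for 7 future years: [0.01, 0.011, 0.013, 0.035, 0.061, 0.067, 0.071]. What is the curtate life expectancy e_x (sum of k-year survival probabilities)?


e_x = sum_{k=1}^{n} k_p_x
k_p_x values:
  1_p_x = 0.99
  2_p_x = 0.97911
  3_p_x = 0.966382
  4_p_x = 0.932558
  5_p_x = 0.875672
  6_p_x = 0.817002
  7_p_x = 0.758995
e_x = 6.3197


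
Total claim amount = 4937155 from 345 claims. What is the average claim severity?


severity = total / number
= 4937155 / 345
= 14310.5942


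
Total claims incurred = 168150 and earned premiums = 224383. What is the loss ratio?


Loss ratio = claims / premiums
= 168150 / 224383
= 0.7494


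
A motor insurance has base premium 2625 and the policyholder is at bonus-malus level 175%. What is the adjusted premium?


adjusted = base * BM_level / 100
= 2625 * 175 / 100
= 2625 * 1.75
= 4593.75


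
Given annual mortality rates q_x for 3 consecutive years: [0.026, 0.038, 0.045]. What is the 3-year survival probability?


p_k = 1 - q_k for each year
Survival = product of (1 - q_k)
= 0.974 * 0.962 * 0.955
= 0.8948


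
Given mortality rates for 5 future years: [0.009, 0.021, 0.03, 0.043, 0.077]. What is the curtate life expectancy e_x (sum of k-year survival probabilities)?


e_x = sum_{k=1}^{n} k_p_x
k_p_x values:
  1_p_x = 0.991
  2_p_x = 0.970189
  3_p_x = 0.941083
  4_p_x = 0.900617
  5_p_x = 0.831269
e_x = 4.6342


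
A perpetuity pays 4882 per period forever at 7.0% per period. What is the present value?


PV = PMT / i
= 4882 / 0.07
= 69742.8571


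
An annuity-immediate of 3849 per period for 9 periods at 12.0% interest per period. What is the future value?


FV = PMT * ((1+i)^n - 1) / i
= 3849 * ((1.12)^9 - 1) / 0.12
= 3849 * (2.773079 - 1) / 0.12
= 56871.5011


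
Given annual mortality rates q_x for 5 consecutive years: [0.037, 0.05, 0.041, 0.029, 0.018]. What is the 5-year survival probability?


p_k = 1 - q_k for each year
Survival = product of (1 - q_k)
= 0.963 * 0.95 * 0.959 * 0.971 * 0.982
= 0.8366


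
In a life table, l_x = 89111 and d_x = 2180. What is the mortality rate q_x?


q_x = d_x / l_x
= 2180 / 89111
= 0.0245


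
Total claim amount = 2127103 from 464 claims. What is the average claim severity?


severity = total / number
= 2127103 / 464
= 4584.2737


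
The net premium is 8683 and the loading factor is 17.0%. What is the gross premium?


Gross = net * (1 + loading)
= 8683 * (1 + 0.17)
= 8683 * 1.17
= 10159.11


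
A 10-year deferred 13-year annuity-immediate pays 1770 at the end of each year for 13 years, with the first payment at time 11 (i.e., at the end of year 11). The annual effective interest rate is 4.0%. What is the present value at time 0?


PV at time 10 of the 13-year annuity-immediate:
a_n = 1770 * (1-(1+0.04)^(-13))/0.04 = 17674.5967
Discount back 10 years to time 0:
PV = 17674.5967 * (1+0.04)^(-10)
= 17674.5967 * 0.675564
= 11940.3242


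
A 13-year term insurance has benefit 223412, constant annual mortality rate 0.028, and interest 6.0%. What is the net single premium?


NSP = benefit * sum_{k=0}^{n-1} k_p_x * q * v^(k+1)
With constant q=0.028, v=0.943396
Sum = 0.215058
NSP = 223412 * 0.215058
= 48046.4546


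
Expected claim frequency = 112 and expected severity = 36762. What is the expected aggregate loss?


E[S] = E[N] * E[X]
= 112 * 36762
= 4.1173e+06


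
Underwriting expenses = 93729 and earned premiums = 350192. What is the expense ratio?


Expense ratio = expenses / premiums
= 93729 / 350192
= 0.2677


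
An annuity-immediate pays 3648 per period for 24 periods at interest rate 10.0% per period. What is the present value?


PV = PMT * (1 - (1+i)^(-n)) / i
= 3648 * (1 - (1+0.1)^(-24)) / 0.1
= 3648 * (1 - 0.101526) / 0.1
= 3648 * 8.984744
= 32776.3462


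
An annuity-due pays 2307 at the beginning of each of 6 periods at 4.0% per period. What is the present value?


PV_due = PMT * (1-(1+i)^(-n))/i * (1+i)
PV_immediate = 12093.6097
PV_due = 12093.6097 * 1.04
= 12577.3541


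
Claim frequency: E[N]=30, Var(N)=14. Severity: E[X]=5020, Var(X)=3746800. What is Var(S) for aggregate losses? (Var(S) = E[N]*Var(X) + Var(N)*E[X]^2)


Var(S) = E[N]*Var(X) + Var(N)*E[X]^2
= 30*3746800 + 14*5020^2
= 112404000 + 352805600
= 4.6521e+08


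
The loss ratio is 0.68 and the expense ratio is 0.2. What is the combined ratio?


Combined ratio = loss ratio + expense ratio
= 0.68 + 0.2
= 0.88


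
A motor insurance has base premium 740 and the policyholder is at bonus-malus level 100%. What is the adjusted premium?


adjusted = base * BM_level / 100
= 740 * 100 / 100
= 740 * 1.0
= 740.0


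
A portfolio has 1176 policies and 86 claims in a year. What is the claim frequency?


frequency = claims / policies
= 86 / 1176
= 0.0731


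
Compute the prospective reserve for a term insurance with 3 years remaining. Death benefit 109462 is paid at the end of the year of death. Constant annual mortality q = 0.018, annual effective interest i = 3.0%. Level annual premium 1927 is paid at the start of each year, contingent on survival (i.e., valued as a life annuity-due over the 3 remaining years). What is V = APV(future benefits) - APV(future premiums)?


v = 1/(1+i) = 0.970874
APV(future benefits) per unit = sum_{k=0}^{2} k_p_x * q * v^(k+1) = 0.050022
APV(future benefits) = 109462 * 0.050022 = 5475.5004
Life annuity-due factor ä_{x:3} = sum_{k=0}^{2} k_p_x * v^k = 2.862366
APV(future premiums) = 1927 * 2.862366 = 5515.7791
V = 5475.5004 - 5515.7791
= -40.2788


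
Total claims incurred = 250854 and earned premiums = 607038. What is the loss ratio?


Loss ratio = claims / premiums
= 250854 / 607038
= 0.4132


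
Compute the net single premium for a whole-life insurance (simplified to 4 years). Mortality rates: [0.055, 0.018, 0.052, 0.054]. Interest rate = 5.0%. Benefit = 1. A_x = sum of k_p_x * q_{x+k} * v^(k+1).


v = 0.952381
Year 0: k_p_x=1.0, q=0.055, term=0.052381
Year 1: k_p_x=0.945, q=0.018, term=0.015429
Year 2: k_p_x=0.92799, q=0.052, term=0.041685
Year 3: k_p_x=0.879735, q=0.054, term=0.039083
A_x = 0.1486


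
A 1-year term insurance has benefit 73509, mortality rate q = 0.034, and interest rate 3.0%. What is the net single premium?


NSP = benefit * q * v
v = 1/(1+i) = 0.970874
NSP = 73509 * 0.034 * 0.970874
= 2426.5107


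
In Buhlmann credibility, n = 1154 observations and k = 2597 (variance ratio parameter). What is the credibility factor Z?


Z = n / (n + k)
= 1154 / (1154 + 2597)
= 1154 / 3751
= 0.3077


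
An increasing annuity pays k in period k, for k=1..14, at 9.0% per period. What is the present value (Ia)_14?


(Ia)_n = sum_{k=1}^{n} k * v^k, v = 1/(1+i)
v = 0.917431
Sum computed term by term:
(Ia)_14 = 47.7495


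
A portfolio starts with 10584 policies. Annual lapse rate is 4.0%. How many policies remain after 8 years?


remaining = initial * (1 - lapse)^years
= 10584 * (1 - 0.04)^8
= 10584 * 0.72139
= 7635.1873


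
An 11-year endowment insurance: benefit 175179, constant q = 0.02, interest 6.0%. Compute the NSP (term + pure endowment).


Term component = 25321.455
Pure endowment = 11_p_x * v^11 * benefit = 0.800731 * 0.526788 * 175179 = 73893.1801
NSP = 99214.6351


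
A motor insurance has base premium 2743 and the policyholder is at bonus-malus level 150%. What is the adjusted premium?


adjusted = base * BM_level / 100
= 2743 * 150 / 100
= 2743 * 1.5
= 4114.5


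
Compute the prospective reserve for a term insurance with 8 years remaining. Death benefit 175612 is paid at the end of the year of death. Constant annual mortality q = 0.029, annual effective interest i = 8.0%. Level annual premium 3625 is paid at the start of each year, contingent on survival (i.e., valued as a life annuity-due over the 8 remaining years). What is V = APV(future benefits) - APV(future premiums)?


v = 1/(1+i) = 0.925926
APV(future benefits) per unit = sum_{k=0}^{7} k_p_x * q * v^(k+1) = 0.152466
APV(future benefits) = 175612 * 0.152466 = 26774.9123
Life annuity-due factor ä_{x:8} = sum_{k=0}^{7} k_p_x * v^k = 5.678055
APV(future premiums) = 3625 * 5.678055 = 20582.9508
V = 26774.9123 - 20582.9508
= 6191.9615


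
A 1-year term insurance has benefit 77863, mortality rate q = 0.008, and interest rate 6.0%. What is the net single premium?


NSP = benefit * q * v
v = 1/(1+i) = 0.943396
NSP = 77863 * 0.008 * 0.943396
= 587.6453


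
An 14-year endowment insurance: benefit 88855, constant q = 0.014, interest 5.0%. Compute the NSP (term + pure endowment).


Term component = 11378.4877
Pure endowment = 14_p_x * v^14 * benefit = 0.820875 * 0.505068 * 88855 = 36839.056
NSP = 48217.5438


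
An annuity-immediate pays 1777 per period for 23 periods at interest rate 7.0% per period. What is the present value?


PV = PMT * (1 - (1+i)^(-n)) / i
= 1777 * (1 - (1+0.07)^(-23)) / 0.07
= 1777 * (1 - 0.210947) / 0.07
= 1777 * 11.272187
= 20030.677


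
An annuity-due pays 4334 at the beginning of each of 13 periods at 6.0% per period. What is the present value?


PV_due = PMT * (1-(1+i)^(-n))/i * (1+i)
PV_immediate = 38367.528
PV_due = 38367.528 * 1.06
= 40669.5796


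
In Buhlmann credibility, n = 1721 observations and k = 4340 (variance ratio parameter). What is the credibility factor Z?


Z = n / (n + k)
= 1721 / (1721 + 4340)
= 1721 / 6061
= 0.2839


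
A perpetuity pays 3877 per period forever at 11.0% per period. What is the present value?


PV = PMT / i
= 3877 / 0.11
= 35245.4545


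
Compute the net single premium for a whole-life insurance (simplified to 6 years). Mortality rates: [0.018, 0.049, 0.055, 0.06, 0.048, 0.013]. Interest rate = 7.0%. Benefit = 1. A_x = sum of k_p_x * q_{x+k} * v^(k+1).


v = 0.934579
Year 0: k_p_x=1.0, q=0.018, term=0.016822
Year 1: k_p_x=0.982, q=0.049, term=0.042028
Year 2: k_p_x=0.933882, q=0.055, term=0.041928
Year 3: k_p_x=0.882518, q=0.06, term=0.040396
Year 4: k_p_x=0.829567, q=0.048, term=0.028391
Year 5: k_p_x=0.789748, q=0.013, term=0.006841
A_x = 0.1764
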